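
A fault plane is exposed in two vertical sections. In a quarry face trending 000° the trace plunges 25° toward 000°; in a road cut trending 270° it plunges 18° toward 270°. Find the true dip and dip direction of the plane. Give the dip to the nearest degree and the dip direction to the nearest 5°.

true dip 30°, dip direction 325°

Represent each trace as a vector plunging at its apparent dip toward its trend (east-north-up frame): v₁ = (0.000, 0.906, -0.423), v₂ = (-0.951, -0.000, -0.309).
The plane normal is n = v₁ × v₂ ∝ (-0.280, 0.402, 0.862).
True dip = arccos(n_z / |n|) = arccos(0.8694) = 29.6°.
The horizontal component of n points toward azimuth atan2(n_x, n_y) = 325°, the dip direction.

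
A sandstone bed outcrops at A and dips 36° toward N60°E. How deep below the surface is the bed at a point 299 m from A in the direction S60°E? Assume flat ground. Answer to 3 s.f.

The hole lies 60° from the dip direction, so the down-dip offset is 299 × cos 60° = 149.50 m.
Depth = down-dip offset × tan(dip) = 149.50 × tan 36° = 149.50 × 0.7265
Depth = 108.62 m

109 m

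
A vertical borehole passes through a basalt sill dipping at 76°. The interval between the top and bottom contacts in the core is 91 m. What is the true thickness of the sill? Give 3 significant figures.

True thickness t = h · cos(dip) = 91 × cos 76°
t = 91 × 0.2419 = 22.015 m

22.0 m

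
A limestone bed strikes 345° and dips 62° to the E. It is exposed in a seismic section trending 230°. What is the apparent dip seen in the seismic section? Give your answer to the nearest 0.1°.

59.6°

The section lies 65° from the strike.
tan α = tan 62° × sin 65° = 1.8807 × 0.9063 = 1.7045
apparent dip = arctan 1.7045 = 59.60°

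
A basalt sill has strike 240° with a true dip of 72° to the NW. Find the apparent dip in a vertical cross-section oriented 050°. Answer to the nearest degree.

The strike is 240° and the section trends 050°; the acute angle between them is β = 10°.
tan α = tan 72° × sin 10° = 3.0777 × 0.1736 = 0.5344
apparent dip = arctan 0.5344 = 28.12°

28°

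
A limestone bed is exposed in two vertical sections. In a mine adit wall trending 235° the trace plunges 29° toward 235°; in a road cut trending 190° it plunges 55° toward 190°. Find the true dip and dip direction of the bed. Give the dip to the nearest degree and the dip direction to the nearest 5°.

Represent each trace as a vector plunging at its apparent dip toward its trend (east-north-up frame): v₁ = (-0.716, -0.502, -0.485), v₂ = (-0.100, -0.565, -0.819).
n = v₁ × v₂ = (0.137, -0.539, 0.355) (taken with n_z > 0).
Dip δ = arctan(|n_h|/n_z) = arctan(0.556/0.355) = 57.5°.
Dip direction = azimuth of (n_x, n_y) = atan2(0.137, -0.539) = 166°.

true dip 57°, dip direction 165°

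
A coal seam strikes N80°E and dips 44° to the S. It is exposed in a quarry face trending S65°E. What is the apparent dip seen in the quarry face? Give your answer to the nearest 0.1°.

29.0°

The section lies 35° from the strike.
tan α = tan 44° × sin 35° = 0.9657 × 0.5736 = 0.5539
α = arctan(0.5539) = 28.98°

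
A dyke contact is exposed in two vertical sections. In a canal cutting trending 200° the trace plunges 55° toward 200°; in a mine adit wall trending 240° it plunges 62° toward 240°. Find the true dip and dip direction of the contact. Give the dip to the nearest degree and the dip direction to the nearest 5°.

Represent each trace as a vector plunging at its apparent dip toward its trend (east-north-up frame): v₁ = (-0.196, -0.539, -0.819), v₂ = (-0.407, -0.235, -0.883).
The plane normal is n = v₁ × v₂ ∝ (-0.284, -0.160, 0.173).
tan δ = √(n_x²+n_y²)/n_z = 0.326/0.173, so δ = 62.0°.
The horizontal component of n points toward azimuth atan2(n_x, n_y) = 241°, the dip direction.

true dip 62°, dip direction 240°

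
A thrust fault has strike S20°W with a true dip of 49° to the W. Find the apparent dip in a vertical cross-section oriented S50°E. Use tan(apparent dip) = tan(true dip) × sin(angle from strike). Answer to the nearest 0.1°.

47.2°

The strike is S20°W and the section trends S50°E; the acute angle between them is β = 70°.
tan α = tan 49° × sin 70° = 1.1504 × 0.9397 = 1.0810
α = arctan(1.0810) = 47.23°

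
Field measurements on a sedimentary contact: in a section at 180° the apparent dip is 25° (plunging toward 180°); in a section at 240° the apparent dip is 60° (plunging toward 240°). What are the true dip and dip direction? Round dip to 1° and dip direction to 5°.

The two traces are lines in the plane: v₁ = (sin 180°·cos 25°, cos 180°·cos 25°, −sin 25°), v₂ = (sin 240°·cos 60°, cos 240°·cos 60°, −sin 60°).
n = v₁ × v₂ = (-0.679, -0.183, 0.392) (taken with n_z > 0).
True dip = arccos(n_z / |n|) = arccos(0.4872) = 60.8°.
Dip direction = azimuth of (n_x, n_y) = atan2(-0.679, -0.183) = 255°.

true dip 61°, dip direction 255°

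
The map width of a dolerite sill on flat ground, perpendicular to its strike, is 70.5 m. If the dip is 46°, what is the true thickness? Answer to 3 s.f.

True thickness t = w · sin(dip) = 70.5 × sin 46°
t = 70.5 × 0.7193 = 50.713 m

50.7 m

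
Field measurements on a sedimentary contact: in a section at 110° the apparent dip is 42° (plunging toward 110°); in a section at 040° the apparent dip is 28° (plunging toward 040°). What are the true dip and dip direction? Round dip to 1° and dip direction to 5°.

true dip 43°, dip direction 095°

Each apparent-dip line lies in the plane. As unit vectors (x east, y north, z up), v₁ plunges 42°→110° and v₂ plunges 28°→040°.
n = v₁ × v₂ = (0.572, -0.052, 0.617) (taken with n_z > 0).
Dip δ = arctan(|n_h|/n_z) = arctan(0.574/0.617) = 43.0°.
Dip direction = azimuth of (n_x, n_y) = atan2(0.572, -0.052) = 95°.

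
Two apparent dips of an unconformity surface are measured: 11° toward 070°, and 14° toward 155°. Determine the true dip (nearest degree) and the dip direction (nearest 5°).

Represent each trace as a vector plunging at its apparent dip toward its trend (east-north-up frame): v₁ = (0.922, 0.336, -0.191), v₂ = (0.410, -0.879, -0.242).
The plane normal is n = v₁ × v₂ ∝ (0.249, -0.145, 0.949).
True dip = arccos(n_z / |n|) = arccos(0.9569) = 16.9°.
Dip direction = atan2(0.249, -0.145) = 120° (azimuth of n's horizontal projection).

true dip 17°, dip direction 120°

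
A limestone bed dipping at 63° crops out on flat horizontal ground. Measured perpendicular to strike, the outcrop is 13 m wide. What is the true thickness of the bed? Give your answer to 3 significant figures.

11.6 m

True thickness t = w · sin(dip) = 13 × sin 63°
t = 13 × 0.8910 = 11.583 m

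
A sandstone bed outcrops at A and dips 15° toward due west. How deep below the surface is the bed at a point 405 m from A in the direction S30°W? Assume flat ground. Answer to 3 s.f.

The hole lies 60° from the dip direction, so the down-dip offset is 405 × cos 60° = 202.50 m.
Depth = down-dip offset × tan(dip) = 202.50 × tan 15° = 202.50 × 0.2679
Depth = 54.26 m

54.3 m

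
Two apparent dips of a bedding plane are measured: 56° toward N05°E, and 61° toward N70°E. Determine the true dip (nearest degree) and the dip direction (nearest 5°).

true dip 63°, dip direction 045°

Each apparent-dip line lies in the plane. As unit vectors (x east, y north, z up), v₁ plunges 56°→N05°E and v₂ plunges 61°→N70°E.
Cross product v₁ × v₂ gives the pole to the plane: n ∝ (0.350, 0.335, 0.246).
tan δ = √(n_x²+n_y²)/n_z = 0.484/0.246, so δ = 63.1°.
Dip direction = atan2(0.350, 0.335) = 46° (azimuth of n's horizontal projection).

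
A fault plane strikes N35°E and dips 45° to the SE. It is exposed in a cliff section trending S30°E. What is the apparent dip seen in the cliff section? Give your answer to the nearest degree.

42°

The section lies 65° from the strike.
tan(apparent dip) = tan 45° · sin 65° = 0.9063
apparent dip = arctan 0.9063 = 42.19°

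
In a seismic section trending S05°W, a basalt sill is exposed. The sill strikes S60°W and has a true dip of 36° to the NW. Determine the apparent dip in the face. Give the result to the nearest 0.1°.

30.8°

The section lies 55° from the strike.
tan α = tan 36° × sin 55° = 0.7265 × 0.8192 = 0.5951
apparent dip = arctan 0.5951 = 30.76°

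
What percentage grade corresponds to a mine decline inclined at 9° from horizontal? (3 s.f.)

grade % = 100 × tan 9° = 100 × 0.1584

15.8%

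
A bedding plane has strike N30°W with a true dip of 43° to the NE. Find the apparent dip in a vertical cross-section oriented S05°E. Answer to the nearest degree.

Angle between strike (N30°W) and section (S05°E): β = 25°.
tan α = tan 43° × sin 25° = 0.9325 × 0.4226 = 0.3941
apparent dip = arctan 0.3941 = 21.51°

22°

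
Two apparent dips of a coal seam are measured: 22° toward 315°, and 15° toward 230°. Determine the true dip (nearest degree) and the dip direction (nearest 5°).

true dip 25°, dip direction 285°

The two traces are lines in the plane: v₁ = (sin 315°·cos 22°, cos 315°·cos 22°, −sin 22°), v₂ = (sin 230°·cos 15°, cos 230°·cos 15°, −sin 15°).
n = v₁ × v₂ = (-0.402, 0.108, 0.892) (taken with n_z > 0).
True dip = arccos(n_z / |n|) = arccos(0.9062) = 25.0°.
The horizontal component of n points toward azimuth atan2(n_x, n_y) = 285°, the dip direction.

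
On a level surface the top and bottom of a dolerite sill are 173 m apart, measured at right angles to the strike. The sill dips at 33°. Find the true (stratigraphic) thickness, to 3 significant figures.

94.2 m

True thickness t = w · sin(dip) = 173 × sin 33°
t = 173 × 0.5446 = 94.223 m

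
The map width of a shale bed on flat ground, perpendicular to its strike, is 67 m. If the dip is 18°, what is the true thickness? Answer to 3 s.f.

20.7 m

True thickness t = w · sin(dip) = 67 × sin 18°
t = 67 × 0.3090 = 20.704 m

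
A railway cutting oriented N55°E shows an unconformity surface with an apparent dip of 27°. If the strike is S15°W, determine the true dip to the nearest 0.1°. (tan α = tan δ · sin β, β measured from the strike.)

38.4°

β = acute angle between strike S15°W and section N55°E = 40°.
tan δ = tan α / sin β = tan 27° / sin 40° = 0.5095 / 0.6428 = 0.7927
true dip = arctan 0.7927 = 38.40°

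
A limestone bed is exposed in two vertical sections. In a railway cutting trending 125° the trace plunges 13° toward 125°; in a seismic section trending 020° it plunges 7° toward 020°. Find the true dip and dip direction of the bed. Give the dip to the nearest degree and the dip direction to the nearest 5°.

true dip 17°, dip direction 085°

Each apparent-dip line lies in the plane. As unit vectors (x east, y north, z up), v₁ plunges 13°→125° and v₂ plunges 7°→020°.
The plane normal is n = v₁ × v₂ ∝ (0.278, 0.021, 0.934).
tan δ = √(n_x²+n_y²)/n_z = 0.279/0.934, so δ = 16.6°.
Dip direction = azimuth of (n_x, n_y) = atan2(0.278, 0.021) = 86°.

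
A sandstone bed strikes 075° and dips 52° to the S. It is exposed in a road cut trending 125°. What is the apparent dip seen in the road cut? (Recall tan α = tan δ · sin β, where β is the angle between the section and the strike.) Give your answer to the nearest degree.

The strike is 075° and the section trends 125°; the acute angle between them is β = 50°.
tan(apparent dip) = tan 52° · sin 50° = 0.9805
apparent dip = arctan 0.9805 = 44.44°

44°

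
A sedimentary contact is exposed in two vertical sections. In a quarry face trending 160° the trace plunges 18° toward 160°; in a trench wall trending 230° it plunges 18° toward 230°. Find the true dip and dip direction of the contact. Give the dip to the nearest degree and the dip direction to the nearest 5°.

The two traces are lines in the plane: v₁ = (sin 160°·cos 18°, cos 160°·cos 18°, −sin 18°), v₂ = (sin 230°·cos 18°, cos 230°·cos 18°, −sin 18°).
The plane normal is n = v₁ × v₂ ∝ (-0.087, -0.326, 0.850).
True dip = arccos(n_z / |n|) = arccos(0.9295) = 21.6°.
Dip direction = atan2(-0.087, -0.326) = 195° (azimuth of n's horizontal projection).

true dip 22°, dip direction 195°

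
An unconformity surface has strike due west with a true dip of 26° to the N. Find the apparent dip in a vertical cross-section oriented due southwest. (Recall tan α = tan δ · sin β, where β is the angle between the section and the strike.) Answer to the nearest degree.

19°

Angle between strike (due west) and section (due southwest): β = 45°.
tan α = tan 26° × sin 45° = 0.4877 × 0.7071 = 0.3449
apparent dip = arctan 0.3449 = 19.03°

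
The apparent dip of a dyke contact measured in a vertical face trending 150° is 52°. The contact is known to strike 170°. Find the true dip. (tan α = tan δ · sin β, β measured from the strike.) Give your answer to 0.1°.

β = acute angle between strike 170° and section 150° = 20°.
tan δ = tan α / sin β = tan 52° / sin 20° = 1.2799 / 0.3420 = 3.7423
true dip = arctan 3.7423 = 75.04°

75.0°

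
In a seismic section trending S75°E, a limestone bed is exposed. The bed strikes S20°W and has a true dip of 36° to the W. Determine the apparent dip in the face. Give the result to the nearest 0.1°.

35.9°

The strike is S20°W and the section trends S75°E; the acute angle between them is β = 85°.
tan α = tan 36° × sin 85° = 0.7265 × 0.9962 = 0.7238
apparent dip = arctan 0.7238 = 35.90°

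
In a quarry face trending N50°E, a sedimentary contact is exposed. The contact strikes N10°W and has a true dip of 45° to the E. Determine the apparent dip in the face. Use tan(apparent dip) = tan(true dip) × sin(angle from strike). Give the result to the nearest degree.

41°

Angle between strike (N10°W) and section (N50°E): β = 60°.
tan(apparent dip) = tan 45° · sin 60° = 0.8660
α = arctan(0.8660) = 40.89°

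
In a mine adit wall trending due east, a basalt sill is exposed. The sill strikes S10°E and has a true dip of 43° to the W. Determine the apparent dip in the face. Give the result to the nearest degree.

43°

The strike is S10°E and the section trends due east; the acute angle between them is β = 80°.
tan α = tan 43° × sin 80° = 0.9325 × 0.9848 = 0.9183
apparent dip = arctan 0.9183 = 42.56°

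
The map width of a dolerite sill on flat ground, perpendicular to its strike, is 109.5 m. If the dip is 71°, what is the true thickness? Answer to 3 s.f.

104 m

True thickness t = w · sin(dip) = 109.5 × sin 71°
t = 109.5 × 0.9455 = 103.534 m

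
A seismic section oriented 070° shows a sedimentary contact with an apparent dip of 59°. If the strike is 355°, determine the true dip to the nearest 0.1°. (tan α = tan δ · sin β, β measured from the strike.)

The section is 75° from the strike.
tan δ = tan α / sin β = tan 59° / sin 75° = 1.6643 / 0.9659 = 1.7230
true dip = arctan 1.7230 = 59.87°

59.9°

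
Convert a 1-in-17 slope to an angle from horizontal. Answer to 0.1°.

tan θ = 1/17 = 0.0588
θ = arctan(0.0588) = 3.37°

3.4°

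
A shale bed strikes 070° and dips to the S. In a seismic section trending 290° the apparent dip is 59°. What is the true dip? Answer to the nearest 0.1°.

68.9°

The section is 40° from the strike.
tan(true dip) = tan 59° / sin 40° = 2.5892
true dip = arctan 2.5892 = 68.88°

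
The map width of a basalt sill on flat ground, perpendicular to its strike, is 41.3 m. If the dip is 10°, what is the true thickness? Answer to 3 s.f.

True thickness t = w · sin(dip) = 41.3 × sin 10°
t = 41.3 × 0.1736 = 7.172 m

7.17 m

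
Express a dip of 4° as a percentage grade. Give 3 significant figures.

6.99%

grade % = 100 × tan 4° = 100 × 0.0699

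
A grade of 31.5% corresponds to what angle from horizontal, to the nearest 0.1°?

tan θ = 31.5/100 = 0.3150
θ = arctan(0.3150) = 17.48°

17.5°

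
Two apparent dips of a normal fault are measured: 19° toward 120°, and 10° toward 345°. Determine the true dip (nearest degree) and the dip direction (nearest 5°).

The two traces are lines in the plane: v₁ = (sin 120°·cos 19°, cos 120°·cos 19°, −sin 19°), v₂ = (sin 345°·cos 10°, cos 345°·cos 10°, −sin 10°).
Cross product v₁ × v₂ gives the pole to the plane: n ∝ (0.392, 0.225, 0.658).
True dip = arccos(n_z / |n|) = arccos(0.8245) = 34.5°.
The horizontal component of n points toward azimuth atan2(n_x, n_y) = 60°, the dip direction.

true dip 34°, dip direction 060°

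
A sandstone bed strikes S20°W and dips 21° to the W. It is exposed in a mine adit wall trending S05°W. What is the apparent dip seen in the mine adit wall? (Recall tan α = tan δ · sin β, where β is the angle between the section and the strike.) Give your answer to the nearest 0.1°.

5.7°

The strike is S20°W and the section trends S05°W; the acute angle between them is β = 15°.
tan α = tan 21° × sin 15° = 0.3839 × 0.2588 = 0.0994
α = arctan(0.0994) = 5.67°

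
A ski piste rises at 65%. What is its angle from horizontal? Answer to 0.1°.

tan θ = 65/100 = 0.6500
θ = arctan(0.6500) = 33.02°

33.0°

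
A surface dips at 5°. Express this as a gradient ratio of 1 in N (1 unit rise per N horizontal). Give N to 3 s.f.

1 : N means tan θ = 1/N, so N = 1/tan 5° = 1/0.0875

1 in 11.4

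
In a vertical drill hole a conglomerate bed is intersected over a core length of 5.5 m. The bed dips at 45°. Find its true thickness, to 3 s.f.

True thickness t = h · cos(dip) = 5.5 × cos 45°
t = 5.5 × 0.7071 = 3.889 m

3.89 m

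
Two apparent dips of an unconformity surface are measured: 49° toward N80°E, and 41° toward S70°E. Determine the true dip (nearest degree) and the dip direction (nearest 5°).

Represent each trace as a vector plunging at its apparent dip toward its trend (east-north-up frame): v₁ = (0.646, 0.114, -0.755), v₂ = (0.709, -0.258, -0.656).
n = v₁ × v₂ = (0.270, 0.111, 0.248) (taken with n_z > 0).
True dip = arccos(n_z / |n|) = arccos(0.6471) = 49.7°.
The horizontal component of n points toward azimuth atan2(n_x, n_y) = 68°, the dip direction.

true dip 50°, dip direction 070°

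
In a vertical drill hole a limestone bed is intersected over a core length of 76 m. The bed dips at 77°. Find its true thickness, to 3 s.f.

17.1 m

True thickness t = h · cos(dip) = 76 × cos 77°
t = 76 × 0.2250 = 17.096 m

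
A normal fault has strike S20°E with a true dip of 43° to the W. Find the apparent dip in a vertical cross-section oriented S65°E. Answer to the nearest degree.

33°

The strike is S20°E and the section trends S65°E; the acute angle between them is β = 45°.
tan α = tan 43° × sin 45° = 0.9325 × 0.7071 = 0.6594
apparent dip = arctan 0.6594 = 33.40°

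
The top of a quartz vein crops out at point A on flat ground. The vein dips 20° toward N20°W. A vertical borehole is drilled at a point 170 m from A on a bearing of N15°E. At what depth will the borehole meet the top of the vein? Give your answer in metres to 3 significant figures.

50.7 m

The hole lies 35° from the dip direction, so the down-dip offset is 170 × cos 35° = 139.26 m.
Depth = down-dip offset × tan(dip) = 139.26 × tan 20° = 139.26 × 0.3640
Depth = 50.68 m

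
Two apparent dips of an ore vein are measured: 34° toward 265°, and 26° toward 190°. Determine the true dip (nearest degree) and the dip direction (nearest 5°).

Each apparent-dip line lies in the plane. As unit vectors (x east, y north, z up), v₁ plunges 34°→265° and v₂ plunges 26°→190°.
Cross product v₁ × v₂ gives the pole to the plane: n ∝ (-0.463, -0.275, 0.720).
True dip = arccos(n_z / |n|) = arccos(0.8006) = 36.8°.
Dip direction = azimuth of (n_x, n_y) = atan2(-0.463, -0.275) = 239°.

true dip 37°, dip direction 240°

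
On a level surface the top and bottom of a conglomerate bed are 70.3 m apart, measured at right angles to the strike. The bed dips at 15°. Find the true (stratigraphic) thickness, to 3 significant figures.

18.2 m

True thickness t = w · sin(dip) = 70.3 × sin 15°
t = 70.3 × 0.2588 = 18.195 m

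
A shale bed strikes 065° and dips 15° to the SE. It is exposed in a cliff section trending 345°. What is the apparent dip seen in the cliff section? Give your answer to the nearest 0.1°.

14.8°

The section lies 80° from the strike.
tan α = tan 15° × sin 80° = 0.2679 × 0.9848 = 0.2639
apparent dip = arctan 0.2639 = 14.78°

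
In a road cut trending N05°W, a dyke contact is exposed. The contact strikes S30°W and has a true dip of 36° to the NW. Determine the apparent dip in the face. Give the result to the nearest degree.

23°

The strike is S30°W and the section trends N05°W; the acute angle between them is β = 35°.
tan α = tan 36° × sin 35° = 0.7265 × 0.5736 = 0.4167
α = arctan(0.4167) = 22.62°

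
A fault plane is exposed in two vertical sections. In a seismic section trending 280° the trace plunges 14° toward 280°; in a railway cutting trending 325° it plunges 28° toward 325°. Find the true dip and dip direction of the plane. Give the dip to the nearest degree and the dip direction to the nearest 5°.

true dip 29°, dip direction 345°

Each apparent-dip line lies in the plane. As unit vectors (x east, y north, z up), v₁ plunges 14°→280° and v₂ plunges 28°→325°.
n = v₁ × v₂ = (-0.096, 0.326, 0.606) (taken with n_z > 0).
True dip = arccos(n_z / |n|) = arccos(0.8721) = 29.3°.
Dip direction = azimuth of (n_x, n_y) = atan2(-0.096, 0.326) = 344°.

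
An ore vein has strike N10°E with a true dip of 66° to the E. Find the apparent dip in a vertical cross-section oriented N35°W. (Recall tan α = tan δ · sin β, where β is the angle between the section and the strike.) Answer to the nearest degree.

The section lies 45° from the strike.
tan(apparent dip) = tan 66° · sin 45° = 1.5882
apparent dip = arctan 1.5882 = 57.80°

58°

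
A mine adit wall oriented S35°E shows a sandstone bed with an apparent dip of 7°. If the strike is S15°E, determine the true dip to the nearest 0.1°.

19.7°

The section is 20° from the strike.
tan(true dip) = tan 7° / sin 20° = 0.3590
true dip = arctan 0.3590 = 19.75°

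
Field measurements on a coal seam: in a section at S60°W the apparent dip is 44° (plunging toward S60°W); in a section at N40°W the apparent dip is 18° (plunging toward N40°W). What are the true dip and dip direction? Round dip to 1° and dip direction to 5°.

true dip 44°, dip direction 250°

Represent each trace as a vector plunging at its apparent dip toward its trend (east-north-up frame): v₁ = (-0.623, -0.360, -0.695), v₂ = (-0.611, 0.729, -0.309).
n = v₁ × v₂ = (-0.617, -0.232, 0.674) (taken with n_z > 0).
tan δ = √(n_x²+n_y²)/n_z = 0.659/0.674, so δ = 44.4°.
Dip direction = atan2(-0.617, -0.232) = 249° (azimuth of n's horizontal projection).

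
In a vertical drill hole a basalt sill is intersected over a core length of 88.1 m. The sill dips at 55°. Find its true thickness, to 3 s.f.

True thickness t = h · cos(dip) = 88.1 × cos 55°
t = 88.1 × 0.5736 = 50.532 m

50.5 m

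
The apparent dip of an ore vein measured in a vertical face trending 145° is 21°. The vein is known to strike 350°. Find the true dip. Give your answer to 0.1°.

42.2°

β = acute angle between strike 350° and section 145° = 25°.
tan(true dip) = tan 21° / sin 25° = 0.9083
δ = arctan(0.9083) = 42.25°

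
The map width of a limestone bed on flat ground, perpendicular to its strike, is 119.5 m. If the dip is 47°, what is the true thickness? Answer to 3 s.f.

87.4 m

True thickness t = w · sin(dip) = 119.5 × sin 47°
t = 119.5 × 0.7314 = 87.397 m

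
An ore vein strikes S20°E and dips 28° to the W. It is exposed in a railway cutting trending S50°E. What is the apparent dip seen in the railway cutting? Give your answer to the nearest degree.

Angle between strike (S20°E) and section (S50°E): β = 30°.
tan α = tan 28° × sin 30° = 0.5317 × 0.5000 = 0.2659
α = arctan(0.2659) = 14.89°

15°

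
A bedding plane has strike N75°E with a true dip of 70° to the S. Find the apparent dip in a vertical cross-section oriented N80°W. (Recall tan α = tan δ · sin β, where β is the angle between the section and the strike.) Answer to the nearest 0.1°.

49.3°

Angle between strike (N75°E) and section (N80°W): β = 25°.
tan α = tan 70° × sin 25° = 2.7475 × 0.4226 = 1.1611
apparent dip = arctan 1.1611 = 49.26°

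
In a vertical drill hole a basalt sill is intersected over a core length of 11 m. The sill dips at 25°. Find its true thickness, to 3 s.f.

9.97 m

True thickness t = h · cos(dip) = 11 × cos 25°
t = 11 × 0.9063 = 9.969 m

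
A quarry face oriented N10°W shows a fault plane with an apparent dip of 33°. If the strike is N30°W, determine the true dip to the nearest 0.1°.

β = acute angle between strike N30°W and section N10°W = 20°.
tan(true dip) = tan 33° / sin 20° = 1.8987
true dip = arctan 1.8987 = 62.23°

62.2°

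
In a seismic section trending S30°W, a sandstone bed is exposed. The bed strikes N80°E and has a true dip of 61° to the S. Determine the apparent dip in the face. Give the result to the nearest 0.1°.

The section lies 50° from the strike.
tan α = tan 61° × sin 50° = 1.8040 × 0.7660 = 1.3820
apparent dip = arctan 1.3820 = 54.11°

54.1°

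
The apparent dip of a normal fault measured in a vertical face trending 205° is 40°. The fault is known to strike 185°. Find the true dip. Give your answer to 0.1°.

β = acute angle between strike 185° and section 205° = 20°.
tan δ = tan α / sin β = tan 40° / sin 20° = 0.8391 / 0.3420 = 2.4534
true dip = arctan 2.4534 = 67.82°

67.8°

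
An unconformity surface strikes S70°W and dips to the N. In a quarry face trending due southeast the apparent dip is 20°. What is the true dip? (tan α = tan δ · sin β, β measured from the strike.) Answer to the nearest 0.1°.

β = acute angle between strike S70°W and section due southeast = 65°.
tan δ = tan α / sin β = tan 20° / sin 65° = 0.3640 / 0.9063 = 0.4016
true dip = arctan 0.4016 = 21.88°

21.9°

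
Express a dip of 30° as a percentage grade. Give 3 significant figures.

57.7%

grade % = 100 × tan 30° = 100 × 0.5774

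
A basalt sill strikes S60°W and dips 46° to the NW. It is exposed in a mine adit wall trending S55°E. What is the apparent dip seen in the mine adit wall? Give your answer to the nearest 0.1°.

43.2°

The strike is S60°W and the section trends S55°E; the acute angle between them is β = 65°.
tan α = tan 46° × sin 65° = 1.0355 × 0.9063 = 0.9385
apparent dip = arctan 0.9385 = 43.18°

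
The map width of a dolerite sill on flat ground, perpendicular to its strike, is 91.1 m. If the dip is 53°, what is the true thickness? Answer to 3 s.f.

True thickness t = w · sin(dip) = 91.1 × sin 53°
t = 91.1 × 0.7986 = 72.756 m

72.8 m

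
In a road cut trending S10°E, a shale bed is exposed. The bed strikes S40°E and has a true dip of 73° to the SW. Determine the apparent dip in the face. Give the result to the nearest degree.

59°

The section lies 30° from the strike.
tan α = tan 73° × sin 30° = 3.2709 × 0.5000 = 1.6354
apparent dip = arctan 1.6354 = 58.56°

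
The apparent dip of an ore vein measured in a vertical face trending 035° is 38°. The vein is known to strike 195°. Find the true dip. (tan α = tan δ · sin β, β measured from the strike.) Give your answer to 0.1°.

The section is 20° from the strike.
tan(true dip) = tan 38° / sin 20° = 2.2843
true dip = arctan 2.2843 = 66.36°

66.4°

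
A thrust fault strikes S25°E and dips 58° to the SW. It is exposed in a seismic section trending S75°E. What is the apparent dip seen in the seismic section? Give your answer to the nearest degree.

51°

The section lies 50° from the strike.
tan(apparent dip) = tan 58° · sin 50° = 1.2259
apparent dip = arctan 1.2259 = 50.80°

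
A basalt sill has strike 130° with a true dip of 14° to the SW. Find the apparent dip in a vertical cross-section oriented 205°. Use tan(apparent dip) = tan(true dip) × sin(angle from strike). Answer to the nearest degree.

The section lies 75° from the strike.
tan α = tan 14° × sin 75° = 0.2493 × 0.9659 = 0.2408
apparent dip = arctan 0.2408 = 13.54°

14°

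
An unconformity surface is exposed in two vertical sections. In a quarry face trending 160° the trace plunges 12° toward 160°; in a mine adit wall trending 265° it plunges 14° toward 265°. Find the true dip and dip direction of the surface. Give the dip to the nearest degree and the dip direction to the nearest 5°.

true dip 21°, dip direction 215°

Represent each trace as a vector plunging at its apparent dip toward its trend (east-north-up frame): v₁ = (0.335, -0.919, -0.208), v₂ = (-0.967, -0.085, -0.242).
Cross product v₁ × v₂ gives the pole to the plane: n ∝ (-0.205, -0.282, 0.917).
tan δ = √(n_x²+n_y²)/n_z = 0.348/0.917, so δ = 20.8°.
Dip direction = azimuth of (n_x, n_y) = atan2(-0.205, -0.282) = 216°.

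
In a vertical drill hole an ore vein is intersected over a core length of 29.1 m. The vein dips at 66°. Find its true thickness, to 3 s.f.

11.8 m

True thickness t = h · cos(dip) = 29.1 × cos 66°
t = 29.1 × 0.4067 = 11.836 m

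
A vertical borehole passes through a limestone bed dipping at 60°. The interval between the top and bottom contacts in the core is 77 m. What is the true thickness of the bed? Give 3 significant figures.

True thickness t = h · cos(dip) = 77 × cos 60°
t = 77 × 0.5000 = 38.500 m

38.5 m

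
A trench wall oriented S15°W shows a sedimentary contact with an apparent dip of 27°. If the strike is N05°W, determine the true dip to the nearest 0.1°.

The section is 20° from the strike.
tan(true dip) = tan 27° / sin 20° = 1.4898
true dip = arctan 1.4898 = 56.13°

56.1°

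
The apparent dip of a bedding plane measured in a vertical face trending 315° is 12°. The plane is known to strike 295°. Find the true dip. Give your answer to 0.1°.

31.9°

β = acute angle between strike 295° and section 315° = 20°.
tan δ = tan α / sin β = tan 12° / sin 20° = 0.2126 / 0.3420 = 0.6215
true dip = arctan 0.6215 = 31.86°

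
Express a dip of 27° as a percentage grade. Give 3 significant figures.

51.0%

grade % = 100 × tan 27° = 100 × 0.5095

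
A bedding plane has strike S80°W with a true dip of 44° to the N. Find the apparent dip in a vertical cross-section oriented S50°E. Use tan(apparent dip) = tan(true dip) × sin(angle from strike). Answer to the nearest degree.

36°

The section lies 50° from the strike.
tan α = tan 44° × sin 50° = 0.9657 × 0.7660 = 0.7398
apparent dip = arctan 0.7398 = 36.49°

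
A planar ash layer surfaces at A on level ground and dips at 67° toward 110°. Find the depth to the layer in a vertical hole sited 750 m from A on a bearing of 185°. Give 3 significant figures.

457 m

The hole lies 75° from the dip direction, so the down-dip offset is 750 × cos 75° = 194.11 m.
Depth = down-dip offset × tan(dip) = 194.11 × tan 67° = 194.11 × 2.3559
Depth = 457.30 m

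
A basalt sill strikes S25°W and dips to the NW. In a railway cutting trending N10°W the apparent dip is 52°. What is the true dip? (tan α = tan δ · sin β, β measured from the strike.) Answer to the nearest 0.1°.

65.9°

The section is 35° from the strike.
tan δ = tan α / sin β = tan 52° / sin 35° = 1.2799 / 0.5736 = 2.2315
δ = arctan(2.2315) = 65.86°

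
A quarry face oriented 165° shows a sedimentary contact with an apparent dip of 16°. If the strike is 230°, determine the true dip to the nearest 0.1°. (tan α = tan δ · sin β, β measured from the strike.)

17.6°

The section is 65° from the strike.
tan(true dip) = tan 16° / sin 65° = 0.3164
δ = arctan(0.3164) = 17.56°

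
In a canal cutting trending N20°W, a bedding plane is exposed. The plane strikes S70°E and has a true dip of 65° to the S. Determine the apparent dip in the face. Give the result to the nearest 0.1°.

The section lies 50° from the strike.
tan α = tan 65° × sin 50° = 2.1445 × 0.7660 = 1.6428
apparent dip = arctan 1.6428 = 58.67°

58.7°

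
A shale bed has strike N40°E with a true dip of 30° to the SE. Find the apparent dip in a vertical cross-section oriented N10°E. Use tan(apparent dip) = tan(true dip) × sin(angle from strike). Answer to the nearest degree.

16°

The section lies 30° from the strike.
tan α = tan 30° × sin 30° = 0.5774 × 0.5000 = 0.2887
apparent dip = arctan 0.2887 = 16.10°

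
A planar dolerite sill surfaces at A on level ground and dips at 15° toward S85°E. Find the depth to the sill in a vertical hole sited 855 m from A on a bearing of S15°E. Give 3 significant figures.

The hole lies 70° from the dip direction, so the down-dip offset is 855 × cos 70° = 292.43 m.
Depth = down-dip offset × tan(dip) = 292.43 × tan 15° = 292.43 × 0.2679
Depth = 78.36 m

78.4 m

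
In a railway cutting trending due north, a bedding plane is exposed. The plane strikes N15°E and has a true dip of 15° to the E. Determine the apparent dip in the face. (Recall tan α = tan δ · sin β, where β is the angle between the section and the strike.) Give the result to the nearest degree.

Angle between strike (N15°E) and section (due north): β = 15°.
tan α = tan 15° × sin 15° = 0.2679 × 0.2588 = 0.0694
α = arctan(0.0694) = 3.97°

4°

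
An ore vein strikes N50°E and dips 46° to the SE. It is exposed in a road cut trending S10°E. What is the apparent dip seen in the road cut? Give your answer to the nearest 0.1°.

41.9°

The section lies 60° from the strike.
tan α = tan 46° × sin 60° = 1.0355 × 0.8660 = 0.8968
apparent dip = arctan 0.8968 = 41.89°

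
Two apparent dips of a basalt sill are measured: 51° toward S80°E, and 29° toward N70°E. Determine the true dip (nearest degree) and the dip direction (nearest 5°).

Represent each trace as a vector plunging at its apparent dip toward its trend (east-north-up frame): v₁ = (0.620, -0.109, -0.777), v₂ = (0.822, 0.299, -0.485).
n = v₁ × v₂ = (0.285, -0.338, 0.275) (taken with n_z > 0).
tan δ = √(n_x²+n_y²)/n_z = 0.443/0.275, so δ = 58.1°.
Dip direction = atan2(0.285, -0.338) = 140° (azimuth of n's horizontal projection).

true dip 58°, dip direction 140°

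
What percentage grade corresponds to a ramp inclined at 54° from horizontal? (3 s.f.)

grade % = 100 × tan 54° = 100 × 1.3764

138%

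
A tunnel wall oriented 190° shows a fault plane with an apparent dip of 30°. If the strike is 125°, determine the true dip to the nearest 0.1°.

32.5°

The section is 65° from the strike.
tan(true dip) = tan 30° / sin 65° = 0.6370
true dip = arctan 0.6370 = 32.50°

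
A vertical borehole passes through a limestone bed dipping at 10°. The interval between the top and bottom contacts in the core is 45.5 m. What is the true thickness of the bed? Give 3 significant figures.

True thickness t = h · cos(dip) = 45.5 × cos 10°
t = 45.5 × 0.9848 = 44.809 m

44.8 m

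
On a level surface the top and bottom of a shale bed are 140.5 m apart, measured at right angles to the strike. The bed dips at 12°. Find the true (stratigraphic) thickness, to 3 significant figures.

True thickness t = w · sin(dip) = 140.5 × sin 12°
t = 140.5 × 0.2079 = 29.212 m

29.2 m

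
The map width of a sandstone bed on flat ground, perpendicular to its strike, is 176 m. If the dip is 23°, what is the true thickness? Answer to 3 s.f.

68.8 m

True thickness t = w · sin(dip) = 176 × sin 23°
t = 176 × 0.3907 = 68.769 m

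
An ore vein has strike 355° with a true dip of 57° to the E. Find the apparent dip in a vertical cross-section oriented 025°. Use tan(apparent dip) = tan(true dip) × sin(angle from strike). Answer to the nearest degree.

The section lies 30° from the strike.
tan(apparent dip) = tan 57° · sin 30° = 0.7699
α = arctan(0.7699) = 37.59°

38°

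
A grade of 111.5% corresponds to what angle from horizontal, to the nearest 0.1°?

48.1°

tan θ = 111.5/100 = 1.1150
θ = arctan(1.1150) = 48.11°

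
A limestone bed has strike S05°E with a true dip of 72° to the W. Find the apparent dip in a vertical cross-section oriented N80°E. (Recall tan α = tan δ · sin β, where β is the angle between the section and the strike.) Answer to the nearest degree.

Angle between strike (S05°E) and section (N80°E): β = 85°.
tan α = tan 72° × sin 85° = 3.0777 × 0.9962 = 3.0660
apparent dip = arctan 3.0660 = 71.94°

72°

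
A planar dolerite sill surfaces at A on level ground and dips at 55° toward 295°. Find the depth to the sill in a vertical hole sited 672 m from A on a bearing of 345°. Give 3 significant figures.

617 m

The hole lies 50° from the dip direction, so the down-dip offset is 672 × cos 50° = 431.95 m.
Depth = down-dip offset × tan(dip) = 431.95 × tan 55° = 431.95 × 1.4281
Depth = 616.89 m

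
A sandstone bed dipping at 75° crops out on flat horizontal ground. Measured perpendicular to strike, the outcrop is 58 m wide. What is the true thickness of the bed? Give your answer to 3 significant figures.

True thickness t = w · sin(dip) = 58 × sin 75°
t = 58 × 0.9659 = 56.024 m

56.0 m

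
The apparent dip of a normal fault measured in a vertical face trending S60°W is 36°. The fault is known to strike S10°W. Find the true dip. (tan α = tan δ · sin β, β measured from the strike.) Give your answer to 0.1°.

The section is 50° from the strike.
tan δ = tan α / sin β = tan 36° / sin 50° = 0.7265 / 0.7660 = 0.9484
δ = arctan(0.9484) = 43.48°

43.5°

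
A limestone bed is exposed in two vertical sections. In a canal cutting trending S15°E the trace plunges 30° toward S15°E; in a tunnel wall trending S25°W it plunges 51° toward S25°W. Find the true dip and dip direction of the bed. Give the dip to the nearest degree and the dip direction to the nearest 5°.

true dip 54°, dip direction 230°

The two traces are lines in the plane: v₁ = (sin 165°·cos 30°, cos 165°·cos 30°, −sin 30°), v₂ = (sin 205°·cos 51°, cos 205°·cos 51°, −sin 51°).
Cross product v₁ × v₂ gives the pole to the plane: n ∝ (-0.365, -0.307, 0.350).
True dip = arccos(n_z / |n|) = arccos(0.5919) = 53.7°.
The horizontal component of n points toward azimuth atan2(n_x, n_y) = 230°, the dip direction.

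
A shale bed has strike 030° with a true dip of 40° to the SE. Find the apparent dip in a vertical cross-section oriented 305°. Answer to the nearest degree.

The section lies 85° from the strike.
tan α = tan 40° × sin 85° = 0.8391 × 0.9962 = 0.8359
apparent dip = arctan 0.8359 = 39.89°

40°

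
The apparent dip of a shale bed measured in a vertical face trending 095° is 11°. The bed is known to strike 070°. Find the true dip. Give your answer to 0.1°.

24.7°

β = acute angle between strike 070° and section 095° = 25°.
tan(true dip) = tan 11° / sin 25° = 0.4599
δ = arctan(0.4599) = 24.70°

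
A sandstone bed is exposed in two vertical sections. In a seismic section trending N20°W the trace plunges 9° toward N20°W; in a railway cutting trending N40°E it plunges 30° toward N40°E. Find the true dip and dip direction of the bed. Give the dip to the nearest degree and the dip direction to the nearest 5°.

true dip 31°, dip direction 055°

The two traces are lines in the plane: v₁ = (sin 340°·cos 9°, cos 340°·cos 9°, −sin 9°), v₂ = (sin 40°·cos 30°, cos 40°·cos 30°, −sin 30°).
The plane normal is n = v₁ × v₂ ∝ (0.360, 0.256, 0.741).
Dip δ = arctan(|n_h|/n_z) = arctan(0.442/0.741) = 30.8°.
Dip direction = azimuth of (n_x, n_y) = atan2(0.360, 0.256) = 55°.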